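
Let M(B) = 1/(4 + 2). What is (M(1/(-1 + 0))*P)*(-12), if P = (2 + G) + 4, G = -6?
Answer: 0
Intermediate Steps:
P = 0 (P = (2 - 6) + 4 = -4 + 4 = 0)
M(B) = 1/6
(M(1/(-1 + 0))*P)*(-12) = ((1/6)*0)*(-12) = 0*(-12) = 0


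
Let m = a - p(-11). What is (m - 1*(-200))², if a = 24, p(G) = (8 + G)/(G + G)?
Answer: 24255625/484 ≈ 50115.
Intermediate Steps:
p(G) = (8 + G)/(2*G) (p(G) = (8 + G)/((2*G)) = (8 + G)*(1/(2*G)) = (8 + G)/(2*G))
m = 525/22 (m = 24 - (8 - 11)/(2*(-11)) = 24 - (-1)*(-3)/(2*11) = 24 - 1*3/22 = 24 - 3/22 = 525/22 ≈ 23.864)
(m - 1*(-200))² = (525/22 - 1*(-200))² = (525/22 + 200)² = (4925/22)² = 24255625/484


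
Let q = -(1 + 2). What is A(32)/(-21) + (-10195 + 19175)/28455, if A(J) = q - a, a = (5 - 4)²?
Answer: 960/1897 ≈ 0.50606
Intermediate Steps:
a = 1 (a = 1² = 1)
q = -3 (q = -1*3 = -3)
A(J) = -4 (A(J) = -3 - 1*1 = -3 - 1 = -4)
A(32)/(-21) + (-10195 + 19175)/28455 = -4/(-21) + (-10195 + 19175)/28455 = -4*(-1/21) + 8980*(1/28455) = 4/21 + 1796/5691 = 960/1897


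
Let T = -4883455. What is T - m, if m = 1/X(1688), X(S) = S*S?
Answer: -13914643203521/2849344 ≈ -4.8835e+6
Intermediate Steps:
X(S) = S²
m = 1/2849344 (m = 1/(1688²) = 1/2849344 ≈ 3.5096e-7)
T - m = -4883455 - 1*1/2849344 = -4883455 - 1/2849344 = -13914643203521/2849344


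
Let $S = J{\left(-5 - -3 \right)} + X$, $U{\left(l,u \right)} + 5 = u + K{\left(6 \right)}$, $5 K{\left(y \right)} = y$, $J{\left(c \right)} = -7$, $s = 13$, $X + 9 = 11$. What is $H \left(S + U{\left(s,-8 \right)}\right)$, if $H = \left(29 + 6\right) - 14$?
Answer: $- \frac{1764}{5} \approx -352.8$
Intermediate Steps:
$X = 2$ ($X = -9 + 11 = 2$)
$H = 21$ ($H = 35 - 14 = 21$)
$K{\left(y \right)} = \frac{y}{5}$
$U{\left(l,u \right)} = - \frac{19}{5} + u$ ($U{\left(l,u \right)} = -5 + \left(u + \frac{1}{5} \cdot 6\right) = -5 + \left(u + \frac{6}{5}\right) = -5 + \left(\frac{6}{5} + u\right) = - \frac{19}{5} + u$)
$S = -5$ ($S = -7 + 2 = -5$)
$H \left(S + U{\left(s,-8 \right)}\right) = 21 \left(-5 - \frac{59}{5}\right) = 21 \left(- \frac{84}{5}\right) = - \frac{1764}{5}$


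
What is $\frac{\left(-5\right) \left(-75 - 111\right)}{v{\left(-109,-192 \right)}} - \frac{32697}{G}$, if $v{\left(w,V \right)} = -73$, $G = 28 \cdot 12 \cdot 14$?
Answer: $- \frac{321981}{16352} \approx -19.691$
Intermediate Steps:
$G = 4704$ ($G = 336 \cdot 14 = 4704$)
$\frac{\left(-5\right) \left(-75 - 111\right)}{v{\left(-109,-192 \right)}} - \frac{32697}{G} = \frac{\left(-5\right) \left(-75 - 111\right)}{-73} - \frac{32697}{4704} = \left(-5\right) \left(-186\right) \left(- \frac{1}{73}\right) - \frac{1557}{224} = 930 \left(- \frac{1}{73}\right) - \frac{1557}{224} = - \frac{930}{73} - \frac{1557}{224} = - \frac{321981}{16352}$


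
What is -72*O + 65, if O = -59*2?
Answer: 8561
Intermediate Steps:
O = -118
-72*O + 65 = -72*(-118) + 65 = 8496 + 65 = 8561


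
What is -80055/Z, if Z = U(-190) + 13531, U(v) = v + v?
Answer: -80055/13151 ≈ -6.0874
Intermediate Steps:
U(v) = 2*v
Z = 13151 (Z = 2*(-190) + 13531 = -380 + 13531 = 13151)
-80055/Z = -80055/13151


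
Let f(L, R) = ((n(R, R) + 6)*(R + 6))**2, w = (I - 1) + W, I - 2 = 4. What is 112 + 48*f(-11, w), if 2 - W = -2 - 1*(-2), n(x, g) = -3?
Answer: 73120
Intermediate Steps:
I = 6 (I = 2 + 4 = 6)
W = 2 (W = 2 - (-2 - 1*(-2)) = 2 - (-2 + 2) = 2 - 1*0 = 2 + 0 = 2)
w = 7 (w = (6 - 1) + 2 = 5 + 2 = 7)
f(L, R) = (18 + 3*R)**2 (f(L, R) = ((-3 + 6)*(R + 6))**2 = (3*(6 + R))**2 = (18 + 3*R)**2)
112 + 48*f(-11, w) = 112 + 48*(9*(6 + 7)**2) = 112 + 48*(9*13**2) = 112 + 48*(9*169) = 112 + 48*1521 = 112 + 73008 = 73120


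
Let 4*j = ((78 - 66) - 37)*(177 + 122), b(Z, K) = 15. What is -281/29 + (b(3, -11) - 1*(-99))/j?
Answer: -2113699/216775 ≈ -9.7507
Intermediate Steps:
j = -7475/4 (j = (((78 - 66) - 37)*(177 + 122))/4 = ((12 - 37)*299)/4 = (-25*299)/4 = (¼)*(-7475) = -7475/4 ≈ -1868.8)
-281/29 + (b(3, -11) - 1*(-99))/j = -281/29 + (15 - 1*(-99))/(-7475/4) = -281*1/29 + (15 + 99)*(-4/7475) = -281/29 + 114*(-4/7475) = -281/29 - 456/7475 = -2113699/216775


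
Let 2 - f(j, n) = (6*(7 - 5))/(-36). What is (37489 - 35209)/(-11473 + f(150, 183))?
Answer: -1710/8603 ≈ -0.19877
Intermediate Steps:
f(j, n) = 7/3 (f(j, n) = 2 - 6*(7 - 5)/(-36) = 2 - 6*2*(-1)/36 = 2 - 12*(-1)/36 = 2 - 1*(-1/3) = 2 + 1/3 = 7/3)
(37489 - 35209)/(-11473 + f(150, 183)) = (37489 - 35209)/(-11473 + 7/3) = 2280/(-34412/3) = 2280*(-3/34412) = -1710/8603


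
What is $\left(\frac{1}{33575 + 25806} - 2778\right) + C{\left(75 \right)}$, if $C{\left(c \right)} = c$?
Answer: $- \frac{160506842}{59381} \approx -2703.0$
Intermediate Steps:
$\left(\frac{1}{33575 + 25806} - 2778\right) + C{\left(75 \right)} = \left(\frac{1}{33575 + 25806} - 2778\right) + 75 = \left(\frac{1}{59381} - 2778\right) + 75 = - \frac{164960417}{59381} + 75 = - \frac{160506842}{59381}$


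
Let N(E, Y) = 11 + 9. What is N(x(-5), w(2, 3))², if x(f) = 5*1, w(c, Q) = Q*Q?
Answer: 400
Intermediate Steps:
w(c, Q) = Q²
x(f) = 5
N(E, Y) = 20
N(x(-5), w(2, 3))² = 20² = 400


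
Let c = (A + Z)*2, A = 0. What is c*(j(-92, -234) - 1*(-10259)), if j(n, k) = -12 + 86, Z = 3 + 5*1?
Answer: 165328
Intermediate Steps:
Z = 8 (Z = 3 + 5 = 8)
j(n, k) = 74
c = 16 (c = (0 + 8)*2 = 8*2 = 16)
c*(j(-92, -234) - 1*(-10259)) = 16*(74 - 1*(-10259)) = 16*(74 + 10259) = 16*10333 = 165328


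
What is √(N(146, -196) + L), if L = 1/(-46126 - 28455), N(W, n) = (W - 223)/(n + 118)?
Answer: √197673808098/447486 ≈ 0.99356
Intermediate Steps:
N(W, n) = (-223 + W)/(118 + n)
L = -1/74581 (L = 1/(-74581) = -1/74581 ≈ -1.3408e-5)
√(N(146, -196) + L) = √((-223 + 146)/(118 - 196) - 1/74581) = √(-77/(-78) - 1/74581) = √(-1/78*(-77) - 1/74581) = √(77/78 - 1/74581) = √(441743/447486) = √197673808098/447486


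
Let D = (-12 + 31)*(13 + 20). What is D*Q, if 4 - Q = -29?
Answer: 20691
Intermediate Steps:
Q = 33 (Q = 4 - 1*(-29) = 4 + 29 = 33)
D = 627 (D = 19*33 = 627)
D*Q = 627*33 = 20691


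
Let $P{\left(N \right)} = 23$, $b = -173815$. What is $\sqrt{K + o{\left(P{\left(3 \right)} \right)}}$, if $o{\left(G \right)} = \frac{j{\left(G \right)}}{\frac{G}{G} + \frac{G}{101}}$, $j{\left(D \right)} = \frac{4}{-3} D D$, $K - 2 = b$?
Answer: $\frac{i \sqrt{1508277534}}{93} \approx 417.6 i$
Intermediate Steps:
$K = -173813$ ($K = 2 - 173815 = -173813$)
$j{\left(D \right)} = - \frac{4 D^{2}}{3}$ ($j{\left(D \right)} = 4 \left(- \frac{1}{3}\right) D D = - \frac{4 D}{3} D = - \frac{4 D^{2}}{3}$)
$o{\left(G \right)} = - \frac{4 G^{2}}{3 \left(1 + \frac{G}{101}\right)}$ ($o{\left(G \right)} = \frac{\left(- \frac{4}{3}\right) G^{2}}{\frac{G}{G} + \frac{G}{101}} = \frac{\left(- \frac{4}{3}\right) G^{2}}{1 + G \frac{1}{101}} = \frac{\left(- \frac{4}{3}\right) G^{2}}{1 + \frac{G}{101}} = - \frac{4 G^{2}}{3 \left(1 + \frac{G}{101}\right)}$)
$\sqrt{K + o{\left(P{\left(3 \right)} \right)}} = \sqrt{-173813 - \frac{404 \cdot 23^{2}}{303 + 3 \cdot 23}} = \sqrt{-173813 - \frac{213716}{303 + 69}} = \sqrt{-173813 - \frac{213716}{372}} = \sqrt{-173813 - 213716 \cdot \frac{1}{372}} = \sqrt{-173813 - \frac{53429}{93}} = \sqrt{- \frac{16218038}{93}} = \frac{i \sqrt{1508277534}}{93}$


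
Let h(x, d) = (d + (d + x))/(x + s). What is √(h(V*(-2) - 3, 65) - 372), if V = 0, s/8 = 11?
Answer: I*√2676905/85 ≈ 19.249*I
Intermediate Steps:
s = 88 (s = 8*11 = 88)
h(x, d) = (x + 2*d)/(88 + x) (h(x, d) = (d + (d + x))/(x + 88) = (x + 2*d)/(88 + x))
√(h(V*(-2) - 3, 65) - 372) = √(((0*(-2) - 3) + 2*65)/(88 + (0*(-2) - 3)) - 372) = √(((0 - 3) + 130)/(88 + (0 - 3)) - 372) = √((-3 + 130)/(88 - 3) - 372) = √(127/85 - 372) = √(-31493/85) = I*√2676905/85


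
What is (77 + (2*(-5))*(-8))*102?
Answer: 16014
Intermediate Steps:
(77 + (2*(-5))*(-8))*102 = (77 - 10*(-8))*102 = (77 + 80)*102 = 157*102 = 16014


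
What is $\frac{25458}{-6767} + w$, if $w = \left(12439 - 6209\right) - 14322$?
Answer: $- \frac{54784022}{6767} \approx -8095.8$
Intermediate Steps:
$w = -8092$ ($w = 6230 - 14322 = -8092$)
$\frac{25458}{-6767} + w = \frac{25458}{-6767} - 8092 = 25458 \left(- \frac{1}{6767}\right) - 8092 = - \frac{25458}{6767} - 8092 = - \frac{54784022}{6767}$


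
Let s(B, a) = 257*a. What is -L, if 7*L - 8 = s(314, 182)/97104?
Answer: -58829/48552 ≈ -1.2117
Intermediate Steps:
L = 58829/48552 (L = 8/7 + ((257*182)/97104)/7 = 8/7 + (46774*(1/97104))/7 = 8/7 + (1/7)*(3341/6936) = 8/7 + 3341/48552 = 58829/48552 ≈ 1.2117)
-L = -1*58829/48552 = -58829/48552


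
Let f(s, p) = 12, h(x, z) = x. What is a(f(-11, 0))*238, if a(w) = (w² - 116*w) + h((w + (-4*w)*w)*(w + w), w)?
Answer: -3518592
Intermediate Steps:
a(w) = w² - 116*w + 2*w*(w - 4*w²) (a(w) = (w² - 116*w) + (w + (-4*w)*w)*(w + w) = (w² - 116*w) + (w - 4*w²)*(2*w) = (w² - 116*w) + 2*w*(w - 4*w²) = w² - 116*w + 2*w*(w - 4*w²))
a(f(-11, 0))*238 = (12*(-116 - 8*12² + 3*12))*238 = (12*(-116 - 8*144 + 36))*238 = (12*(-116 - 1152 + 36))*238 = (12*(-1232))*238 = -14784*238 = -3518592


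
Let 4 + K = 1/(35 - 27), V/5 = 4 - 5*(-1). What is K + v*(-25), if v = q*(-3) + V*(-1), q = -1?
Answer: 8369/8 ≈ 1046.1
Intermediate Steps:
V = 45 (V = 5*(4 - 5*(-1)) = 5*(4 + 5) = 5*9 = 45)
K = -31/8 (K = -4 + 1/(35 - 27) = -4 + 1/8 = -4 + ⅛ = -31/8 ≈ -3.8750)
v = -42 (v = -1*(-3) + 45*(-1) = 3 - 45 = -42)
K + v*(-25) = -31/8 - 42*(-25) = -31/8 + 1050 = 8369/8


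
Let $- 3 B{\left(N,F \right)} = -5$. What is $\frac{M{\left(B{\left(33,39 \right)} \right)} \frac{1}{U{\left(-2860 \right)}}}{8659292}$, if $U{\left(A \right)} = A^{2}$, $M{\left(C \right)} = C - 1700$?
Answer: $- \frac{1019}{42497726905920} \approx -2.3978 \cdot 10^{-11}$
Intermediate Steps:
$B{\left(N,F \right)} = \frac{5}{3}$ ($B{\left(N,F \right)} = \left(- \frac{1}{3}\right) \left(-5\right) = \frac{5}{3}$)
$M{\left(C \right)} = -1700 + C$
$\frac{M{\left(B{\left(33,39 \right)} \right)} \frac{1}{U{\left(-2860 \right)}}}{8659292} = \frac{\left(-1700 + \frac{5}{3}\right) \frac{1}{\left(-2860\right)^{2}}}{8659292} = - \frac{5095}{3 \cdot 8179600} \cdot \frac{1}{8659292} = \left(- \frac{5095}{3}\right) \frac{1}{8179600} \cdot \frac{1}{8659292} = \left(- \frac{1019}{4907760}\right) \frac{1}{8659292} = - \frac{1019}{42497726905920}$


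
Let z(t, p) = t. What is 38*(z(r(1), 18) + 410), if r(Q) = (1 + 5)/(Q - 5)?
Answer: 15523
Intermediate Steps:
r(Q) = 6/(-5 + Q)
38*(z(r(1), 18) + 410) = 38*(6/(-5 + 1) + 410) = 38*(6/(-4) + 410) = 38*(6*(-¼) + 410) = 38*(-3/2 + 410) = 38*(817/2) = 15523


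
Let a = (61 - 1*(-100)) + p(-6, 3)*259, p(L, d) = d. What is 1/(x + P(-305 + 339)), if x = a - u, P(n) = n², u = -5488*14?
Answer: 1/78926 ≈ 1.2670e-5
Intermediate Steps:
u = -76832
a = 938 (a = (61 - 1*(-100)) + 3*259 = (61 + 100) + 777 = 161 + 777 = 938)
x = 77770 (x = 938 - 1*(-76832) = 938 + 76832 = 77770)
1/(x + P(-305 + 339)) = 1/(77770 + (-305 + 339)²) = 1/(77770 + 34²) = 1/(77770 + 1156) = 1/78926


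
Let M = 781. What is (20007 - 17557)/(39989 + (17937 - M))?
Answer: 490/11429 ≈ 0.042873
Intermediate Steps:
(20007 - 17557)/(39989 + (17937 - M)) = (20007 - 17557)/(39989 + (17937 - 1*781)) = 2450/(39989 + (17937 - 781)) = 2450/(39989 + 17156) = 2450/57145 = 2450*(1/57145) = 490/11429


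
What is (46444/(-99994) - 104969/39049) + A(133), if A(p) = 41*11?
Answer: 3025422788/6755477 ≈ 447.85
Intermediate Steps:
A(p) = 451
(46444/(-99994) - 104969/39049) + A(133) = (46444/(-99994) - 104969/39049) + 451 = (46444*(-1/99994) - 104969*1/39049) + 451 = (-1366/2941 - 104969/39049) + 451 = -21297339/6755477 + 451 = 3025422788/6755477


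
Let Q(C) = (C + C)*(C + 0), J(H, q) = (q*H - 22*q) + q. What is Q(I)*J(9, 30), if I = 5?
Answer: -18000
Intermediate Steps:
J(H, q) = -21*q + H*q (J(H, q) = (H*q - 22*q) + q = (-22*q + H*q) + q = -21*q + H*q)
Q(C) = 2*C² (Q(C) = (2*C)*C = 2*C²)
Q(I)*J(9, 30) = (2*5²)*(30*(-21 + 9)) = (2*25)*(30*(-12)) = 50*(-360) = -18000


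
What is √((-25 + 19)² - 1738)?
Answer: I*√1702 ≈ 41.255*I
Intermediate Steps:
√((-25 + 19)² - 1738) = √((-6)² - 1738) = √(36 - 1738) = √(-1702) = I*√1702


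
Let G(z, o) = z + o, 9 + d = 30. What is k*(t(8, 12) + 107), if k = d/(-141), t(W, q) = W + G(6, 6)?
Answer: -889/47 ≈ -18.915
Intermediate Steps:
d = 21 (d = -9 + 30 = 21)
G(z, o) = o + z
t(W, q) = 12 + W (t(W, q) = W + (6 + 6) = W + 12 = 12 + W)
k = -7/47 (k = 21/(-141) = 21*(-1/141) = -7/47 ≈ -0.14894)
k*(t(8, 12) + 107) = -7*((12 + 8) + 107)/47 = -7*(20 + 107)/47 = -7/47*127 = -889/47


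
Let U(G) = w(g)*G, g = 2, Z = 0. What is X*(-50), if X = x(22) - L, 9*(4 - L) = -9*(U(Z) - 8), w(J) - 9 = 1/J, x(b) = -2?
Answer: -100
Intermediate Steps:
w(J) = 9 + 1/J
U(G) = 19*G/2 (U(G) = (9 + 1/2)*G = (9 + ½)*G = 19*G/2)
L = -4 (L = 4 - (-1)*((19/2)*0 - 8) = 4 - (-1)*(0 - 8) = 4 - (-1)*(-8) = 4 - ⅑*72 = 4 - 8 = -4)
X = 2 (X = -2 - 1*(-4) = -2 + 4 = 2)
X*(-50) = 2*(-50) = -100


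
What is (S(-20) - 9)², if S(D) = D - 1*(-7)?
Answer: 484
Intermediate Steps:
S(D) = 7 + D (S(D) = D + 7 = 7 + D)
(S(-20) - 9)² = ((7 - 20) - 9)² = (-13 - 9)² = (-22)² = 484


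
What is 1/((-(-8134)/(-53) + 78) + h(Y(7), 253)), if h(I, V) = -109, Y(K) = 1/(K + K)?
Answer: -53/9777 ≈ -0.0054209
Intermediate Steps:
Y(K) = 1/(2*K)
1/((-(-8134)/(-53) + 78) + h(Y(7), 253)) = 1/((-(-8134)/(-53) + 78) - 109) = 1/((-(-8134)*(-1)/53 + 78) - 109) = 1/((-98*83/53 + 78) - 109) = 1/((-8134/53 + 78) - 109) = 1/(-4000/53 - 109) = 1/(-9777/53) = -53/9777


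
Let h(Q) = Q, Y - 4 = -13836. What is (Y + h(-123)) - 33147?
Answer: -47102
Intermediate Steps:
Y = -13832 (Y = 4 - 13836 = -13832)
(Y + h(-123)) - 33147 = (-13832 - 123) - 33147 = -13955 - 33147 = -47102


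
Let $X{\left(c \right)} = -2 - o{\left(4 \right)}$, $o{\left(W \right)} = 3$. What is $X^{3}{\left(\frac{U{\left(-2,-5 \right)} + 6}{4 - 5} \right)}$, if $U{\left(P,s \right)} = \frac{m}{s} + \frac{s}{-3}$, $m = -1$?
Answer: $-125$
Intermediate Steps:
$U{\left(P,s \right)} = - \frac{1}{s} - \frac{s}{3}$ ($U{\left(P,s \right)} = - \frac{1}{s} + \frac{s}{-3} = - \frac{1}{s} + s \left(- \frac{1}{3}\right) = - \frac{1}{s} - \frac{s}{3}$)
$X{\left(c \right)} = -5$ ($X{\left(c \right)} = -2 - 3 = -5$)
$X^{3}{\left(\frac{U{\left(-2,-5 \right)} + 6}{4 - 5} \right)} = \left(-5\right)^{3} = -125$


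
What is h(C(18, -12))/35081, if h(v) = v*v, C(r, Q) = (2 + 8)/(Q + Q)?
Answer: 25/5051664 ≈ 4.9489e-6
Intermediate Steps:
C(r, Q) = 5/Q (C(r, Q) = 10/((2*Q)) = 10*(1/(2*Q)) = 5/Q)
h(v) = v²
h(C(18, -12))/35081 = (5/(-12))²/35081 = (5*(-1/12))²*(1/35081) = (-5/12)²*(1/35081) = (25/144)*(1/35081) = 25/5051664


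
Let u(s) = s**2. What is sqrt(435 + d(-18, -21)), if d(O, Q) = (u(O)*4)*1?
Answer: sqrt(1731) ≈ 41.605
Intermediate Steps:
d(O, Q) = 4*O**2 (d(O, Q) = (O**2*4)*1 = (4*O**2)*1 = 4*O**2)
sqrt(435 + d(-18, -21)) = sqrt(435 + 4*(-18)**2) = sqrt(435 + 4*324) = sqrt(435 + 1296) = sqrt(1731)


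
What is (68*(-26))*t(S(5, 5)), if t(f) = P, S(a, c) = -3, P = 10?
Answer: -17680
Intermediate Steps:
t(f) = 10
(68*(-26))*t(S(5, 5)) = (68*(-26))*10 = -1768*10 = -17680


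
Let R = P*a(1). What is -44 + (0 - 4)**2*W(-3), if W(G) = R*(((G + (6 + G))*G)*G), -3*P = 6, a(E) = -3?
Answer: -44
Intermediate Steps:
P = -2 (P = -1/3*6 = -2)
R = 6 (R = -2*(-3) = 6)
W(G) = 6*G**2*(6 + 2*G) (W(G) = 6*(((G + (6 + G))*G)*G) = 6*(((6 + 2*G)*G)*G) = 6*((G*(6 + 2*G))*G) = 6*(G**2*(6 + 2*G)) = 6*G**2*(6 + 2*G))
-44 + (0 - 4)**2*W(-3) = -44 + (0 - 4)**2*(12*(-3)**2*(3 - 3)) = -44 + (-4)**2*(12*9*0) = -44 + 16*0 = -44 + 0 = -44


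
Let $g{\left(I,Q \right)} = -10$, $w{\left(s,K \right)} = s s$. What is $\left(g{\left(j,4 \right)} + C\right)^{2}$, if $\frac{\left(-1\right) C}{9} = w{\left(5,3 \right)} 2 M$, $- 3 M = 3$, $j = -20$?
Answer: $193600$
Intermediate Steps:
$w{\left(s,K \right)} = s^{2}$
$M = -1$ ($M = \left(- \frac{1}{3}\right) 3 = -1$)
$C = 450$ ($C = - 9 \cdot 5^{2} \cdot 2 \left(-1\right) = - 9 \cdot 25 \cdot 2 \left(-1\right) = - 9 \cdot 50 \left(-1\right) = \left(-9\right) \left(-50\right) = 450$)
$\left(g{\left(j,4 \right)} + C\right)^{2} = \left(-10 + 450\right)^{2} = 440^{2} = 193600$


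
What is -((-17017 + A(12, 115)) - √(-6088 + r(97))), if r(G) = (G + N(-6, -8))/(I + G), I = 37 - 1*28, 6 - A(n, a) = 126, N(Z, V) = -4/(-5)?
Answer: 17137 + I*√1709860030/530 ≈ 17137.0 + 78.02*I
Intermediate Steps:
N(Z, V) = ⅘ (N(Z, V) = -4*(-⅕) = ⅘)
A(n, a) = -120 (A(n, a) = 6 - 1*126 = 6 - 126 = -120)
I = 9 (I = 37 - 28 = 9)
r(G) = (⅘ + G)/(9 + G) (r(G) = (G + ⅘)/(9 + G) = (⅘ + G)/(9 + G))
-((-17017 + A(12, 115)) - √(-6088 + r(97))) = -((-17017 - 120) - √(-6088 + (⅘ + 97)/(9 + 97))) = -(-17137 - √(-6088 + (489/5)/106)) = -(-17137 - √(-6088 + (1/106)*(489/5))) = -(-17137 - √(-6088 + 489/530)) = -(-17137 - √(-3226151/530)) = -(-17137 - I*√1709860030/530) = 17137 + I*√1709860030/530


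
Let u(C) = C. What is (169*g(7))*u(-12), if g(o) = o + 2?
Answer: -18252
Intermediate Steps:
g(o) = 2 + o
(169*g(7))*u(-12) = (169*(2 + 7))*(-12) = (169*9)*(-12) = 1521*(-12) = -18252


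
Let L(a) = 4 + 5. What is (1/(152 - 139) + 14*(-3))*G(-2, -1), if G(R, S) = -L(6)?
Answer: 4905/13 ≈ 377.31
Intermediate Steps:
L(a) = 9
G(R, S) = -9 (G(R, S) = -1*9 = -9)
(1/(152 - 139) + 14*(-3))*G(-2, -1) = (1/(152 - 139) + 14*(-3))*(-9) = (1/13 - 42)*(-9) = -545/13*(-9) = 4905/13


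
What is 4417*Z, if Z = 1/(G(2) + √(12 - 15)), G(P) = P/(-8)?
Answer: -2524/7 - 10096*I*√3/7 ≈ -360.57 - 2498.1*I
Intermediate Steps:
G(P) = -P/8 (G(P) = P*(-⅛) = -P/8)
Z = 1/(-¼ + I*√3) (Z = 1/(-⅛*2 + √(12 - 15)) = 1/(-¼ + √(-3)) = 1/(-¼ + I*√3) ≈ -0.081633 - 0.56557*I)
4417*Z = 4417*(-4/49 - 16*I*√3/49) = -2524/7 - 10096*I*√3/7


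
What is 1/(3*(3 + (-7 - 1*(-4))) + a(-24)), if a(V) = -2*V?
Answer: 1/48 ≈ 0.020833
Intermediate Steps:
1/(3*(3 + (-7 - 1*(-4))) + a(-24)) = 1/(3*(3 + (-7 - 1*(-4))) - 2*(-24)) = 1/(3*(3 + (-7 + 4)) + 48) = 1/(3*(3 - 3) + 48) = 1/(3*0 + 48) = 1/(0 + 48) = 1/48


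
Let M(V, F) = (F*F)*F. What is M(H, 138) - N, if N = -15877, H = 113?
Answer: 2643949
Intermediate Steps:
M(V, F) = F³ (M(V, F) = F²*F = F³)
M(H, 138) - N = 138³ - 1*(-15877) = 2628072 + 15877 = 2643949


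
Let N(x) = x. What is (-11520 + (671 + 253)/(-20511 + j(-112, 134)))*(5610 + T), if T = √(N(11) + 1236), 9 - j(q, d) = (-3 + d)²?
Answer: -2434059417240/37663 - 433878684*√1247/37663 ≈ -6.5034e+7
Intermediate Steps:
j(q, d) = 9 - (-3 + d)²
T = √1247 (T = √(11 + 1236) = √1247 ≈ 35.313)
(-11520 + (671 + 253)/(-20511 + j(-112, 134)))*(5610 + T) = (-11520 + (671 + 253)/(-20511 + 134*(6 - 1*134)))*(5610 + √1247) = (-11520 + 924/(-20511 + 134*(6 - 134)))*(5610 + √1247) = (-11520 + 924/(-20511 + 134*(-128)))*(5610 + √1247) = (-11520 + 924/(-20511 - 17152))*(5610 + √1247) = (-11520 + 924/(-37663))*(5610 + √1247) = (-11520 + 924*(-1/37663))*(5610 + √1247) = (-11520 - 924/37663)*(5610 + √1247) = -433878684*(5610 + √1247)/37663 = -2434059417240/37663 - 433878684*√1247/37663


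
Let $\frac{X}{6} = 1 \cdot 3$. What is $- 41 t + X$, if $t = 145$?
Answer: $-5927$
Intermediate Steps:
$X = 18$ ($X = 6 \cdot 1 \cdot 3 = 6 \cdot 3 = 18$)
$- 41 t + X = \left(-41\right) 145 + 18 = -5945 + 18 = -5927$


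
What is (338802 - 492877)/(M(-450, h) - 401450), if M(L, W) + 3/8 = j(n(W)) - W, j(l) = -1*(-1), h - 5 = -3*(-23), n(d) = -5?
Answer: 1232600/3212187 ≈ 0.38373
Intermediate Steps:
h = 74 (h = 5 - 3*(-23) = 5 + 69 = 74)
j(l) = 1
M(L, W) = 5/8 - W (M(L, W) = -3/8 + (1 - W) = 5/8 - W)
(338802 - 492877)/(M(-450, h) - 401450) = (338802 - 492877)/((5/8 - 1*74) - 401450) = -154075/((5/8 - 74) - 401450) = -154075/(-587/8 - 401450) = -154075/(-3212187/8) = -154075*(-8/3212187) = 1232600/3212187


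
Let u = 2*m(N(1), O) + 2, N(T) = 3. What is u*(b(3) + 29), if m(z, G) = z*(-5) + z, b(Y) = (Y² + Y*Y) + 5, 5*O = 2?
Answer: -1144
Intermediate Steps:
O = ⅖ (O = (⅕)*2 = ⅖ ≈ 0.40000)
b(Y) = 5 + 2*Y² (b(Y) = (Y² + Y²) + 5 = 2*Y² + 5 = 5 + 2*Y²)
m(z, G) = -4*z (m(z, G) = -5*z + z = -4*z)
u = -22 (u = 2*(-4*3) + 2 = 2*(-12) + 2 = -24 + 2 = -22)
u*(b(3) + 29) = -22*((5 + 2*3²) + 29) = -22*((5 + 2*9) + 29) = -22*((5 + 18) + 29) = -22*(23 + 29) = -22*52 = -1144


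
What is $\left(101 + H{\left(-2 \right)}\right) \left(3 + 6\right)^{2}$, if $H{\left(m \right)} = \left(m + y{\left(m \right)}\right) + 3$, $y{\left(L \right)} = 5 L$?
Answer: $7452$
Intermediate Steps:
$H{\left(m \right)} = 3 + 6 m$ ($H{\left(m \right)} = \left(m + 5 m\right) + 3 = 6 m + 3 = 3 + 6 m$)
$\left(101 + H{\left(-2 \right)}\right) \left(3 + 6\right)^{2} = \left(101 + \left(3 + 6 \left(-2\right)\right)\right) \left(3 + 6\right)^{2} = \left(101 + \left(3 - 12\right)\right) 9^{2} = \left(101 - 9\right) 81 = 92 \cdot 81 = 7452$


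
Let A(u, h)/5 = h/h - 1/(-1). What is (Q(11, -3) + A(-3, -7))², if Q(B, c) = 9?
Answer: 361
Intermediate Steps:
A(u, h) = 10 (A(u, h) = 5*(h/h - 1/(-1)) = 5*(1 - 1*(-1)) = 5*(1 + 1) = 5*2 = 10)
(Q(11, -3) + A(-3, -7))² = (9 + 10)² = 19² = 361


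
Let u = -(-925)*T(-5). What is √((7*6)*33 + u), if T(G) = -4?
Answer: I*√2314 ≈ 48.104*I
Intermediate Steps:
u = -3700 (u = -(-925)*(-4) = -37*100 = -3700)
√((7*6)*33 + u) = √((7*6)*33 - 3700) = √(42*33 - 3700) = √(1386 - 3700) = √(-2314) = I*√2314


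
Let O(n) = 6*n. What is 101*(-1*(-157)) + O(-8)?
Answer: 15809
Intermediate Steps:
101*(-1*(-157)) + O(-8) = 101*(-1*(-157)) + 6*(-8) = 101*157 - 48 = 15857 - 48 = 15809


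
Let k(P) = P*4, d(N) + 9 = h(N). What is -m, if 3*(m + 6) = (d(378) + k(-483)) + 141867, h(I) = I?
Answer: -46762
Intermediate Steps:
d(N) = -9 + N
k(P) = 4*P
m = 46762 (m = -6 + (((-9 + 378) + 4*(-483)) + 141867)/3 = -6 + ((369 - 1932) + 141867)/3 = -6 + (-1563 + 141867)/3 = -6 + (⅓)*140304 = -6 + 46768 = 46762)
-m = -1*46762 = -46762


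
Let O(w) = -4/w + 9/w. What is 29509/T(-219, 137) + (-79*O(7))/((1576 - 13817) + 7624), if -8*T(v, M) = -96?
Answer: 317902037/129276 ≈ 2459.1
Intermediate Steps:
O(w) = 5/w
T(v, M) = 12 (T(v, M) = -⅛*(-96) = 12)
29509/T(-219, 137) + (-79*O(7))/((1576 - 13817) + 7624) = 29509/12 + (-395/7)/((1576 - 13817) + 7624) = 29509*(1/12) + (-395/7)/(-12241 + 7624) = 29509/12 - 79*5/7/(-4617) = 29509/12 - 395/7*(-1/4617) = 29509/12 + 395/32319 = 317902037/129276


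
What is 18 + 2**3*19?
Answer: 170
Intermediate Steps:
18 + 2**3*19 = 18 + 8*19 = 18 + 152 = 170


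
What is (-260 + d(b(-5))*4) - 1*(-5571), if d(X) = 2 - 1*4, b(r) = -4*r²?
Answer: 5303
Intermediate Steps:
d(X) = -2 (d(X) = 2 - 4 = -2)
(-260 + d(b(-5))*4) - 1*(-5571) = (-260 - 2*4) - 1*(-5571) = (-260 - 8) + 5571 = -268 + 5571 = 5303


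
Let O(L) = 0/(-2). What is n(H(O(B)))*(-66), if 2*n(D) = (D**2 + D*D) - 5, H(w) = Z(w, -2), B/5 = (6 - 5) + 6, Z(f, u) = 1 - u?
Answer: -429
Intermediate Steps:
B = 35 (B = 5*((6 - 5) + 6) = 5*(1 + 6) = 5*7 = 35)
O(L) = 0 (O(L) = 0*(-1/2) = 0)
H(w) = 3 (H(w) = 1 - 1*(-2) = 1 + 2 = 3)
n(D) = -5/2 + D**2 (n(D) = ((D**2 + D*D) - 5)/2 = ((D**2 + D**2) - 5)/2 = (2*D**2 - 5)/2 = (-5 + 2*D**2)/2 = -5/2 + D**2)
n(H(O(B)))*(-66) = (-5/2 + 3**2)*(-66) = (-5/2 + 9)*(-66) = (13/2)*(-66) = -429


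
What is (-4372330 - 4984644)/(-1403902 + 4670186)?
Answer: -4678487/1633142 ≈ -2.8647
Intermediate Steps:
(-4372330 - 4984644)/(-1403902 + 4670186) = -9356974/3266284 = -9356974*1/3266284 = -4678487/1633142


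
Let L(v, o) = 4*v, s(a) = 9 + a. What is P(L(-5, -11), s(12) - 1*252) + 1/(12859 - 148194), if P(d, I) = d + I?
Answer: -33969086/135335 ≈ -251.00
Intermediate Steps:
P(d, I) = I + d
P(L(-5, -11), s(12) - 1*252) + 1/(12859 - 148194) = (((9 + 12) - 1*252) + 4*(-5)) + 1/(12859 - 148194) = ((21 - 252) - 20) + 1/(-135335) = (-231 - 20) - 1/135335 = -251 - 1/135335 = -33969086/135335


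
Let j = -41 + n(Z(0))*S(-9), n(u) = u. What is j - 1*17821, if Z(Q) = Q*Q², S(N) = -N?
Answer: -17862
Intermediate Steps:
Z(Q) = Q³
j = -41 (j = -41 + 0³*(-1*(-9)) = -41 + 0*9 = -41 + 0 = -41)
j - 1*17821 = -41 - 1*17821 = -41 - 17821 = -17862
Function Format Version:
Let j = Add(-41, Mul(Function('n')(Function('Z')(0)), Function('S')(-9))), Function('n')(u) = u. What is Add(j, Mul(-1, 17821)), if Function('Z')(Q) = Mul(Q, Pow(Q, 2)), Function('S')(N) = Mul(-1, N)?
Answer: -17862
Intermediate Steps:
Function('Z')(Q) = Pow(Q, 3)
j = -41 (j = Add(-41, Mul(Pow(0, 3), Mul(-1, -9))) = Add(-41, Mul(0, 9)) = Add(-41, 0) = -41)
Add(j, Mul(-1, 17821)) = Add(-41, Mul(-1, 17821)) = Add(-41, -17821) = -17862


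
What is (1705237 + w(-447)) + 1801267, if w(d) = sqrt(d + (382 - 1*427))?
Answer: 3506504 + 2*I*sqrt(123) ≈ 3.5065e+6 + 22.181*I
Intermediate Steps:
w(d) = sqrt(-45 + d) (w(d) = sqrt(d + (382 - 427)) = sqrt(d - 45) = sqrt(-45 + d))
(1705237 + w(-447)) + 1801267 = (1705237 + sqrt(-45 - 447)) + 1801267 = (1705237 + sqrt(-492)) + 1801267 = (1705237 + 2*I*sqrt(123)) + 1801267 = 3506504 + 2*I*sqrt(123)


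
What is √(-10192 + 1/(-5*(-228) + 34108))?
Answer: I*√791422495845/8812 ≈ 100.96*I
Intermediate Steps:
√(-10192 + 1/(-5*(-228) + 34108)) = √(-10192 + 1/(1140 + 34108)) = √(-10192 + 1/35248) = √(-359247615/35248) = I*√791422495845/8812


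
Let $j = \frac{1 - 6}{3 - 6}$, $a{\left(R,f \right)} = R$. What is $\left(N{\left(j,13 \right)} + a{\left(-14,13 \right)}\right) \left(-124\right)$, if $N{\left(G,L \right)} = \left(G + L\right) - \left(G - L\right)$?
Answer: $-1488$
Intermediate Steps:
$j = \frac{5}{3}$ ($j = - \frac{5}{-3} = \left(-5\right) \left(- \frac{1}{3}\right) = \frac{5}{3} \approx 1.6667$)
$N{\left(G,L \right)} = 2 L$
$\left(N{\left(j,13 \right)} + a{\left(-14,13 \right)}\right) \left(-124\right) = \left(2 \cdot 13 - 14\right) \left(-124\right) = \left(26 - 14\right) \left(-124\right) = 12 \left(-124\right) = -1488$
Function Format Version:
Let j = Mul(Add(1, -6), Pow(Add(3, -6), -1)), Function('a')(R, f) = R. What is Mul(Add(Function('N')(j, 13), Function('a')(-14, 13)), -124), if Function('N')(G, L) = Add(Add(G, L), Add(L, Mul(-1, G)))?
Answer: -1488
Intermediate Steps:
j = Rational(5, 3) (j = Mul(-5, Pow(-3, -1)) = Mul(-5, Rational(-1, 3)) = Rational(5, 3) ≈ 1.6667)
Function('N')(G, L) = Mul(2, L)
Mul(Add(Function('N')(j, 13), Function('a')(-14, 13)), -124) = Mul(Add(Mul(2, 13), -14), -124) = Mul(Add(26, -14), -124) = Mul(12, -124) = -1488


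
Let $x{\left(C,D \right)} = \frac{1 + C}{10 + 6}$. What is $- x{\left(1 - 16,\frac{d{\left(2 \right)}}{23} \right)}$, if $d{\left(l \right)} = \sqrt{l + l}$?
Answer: $\frac{7}{8} \approx 0.875$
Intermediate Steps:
$d{\left(l \right)} = \sqrt{2} \sqrt{l}$ ($d{\left(l \right)} = \sqrt{2 l} = \sqrt{2} \sqrt{l}$)
$x{\left(C,D \right)} = \frac{1}{16} + \frac{C}{16}$ ($x{\left(C,D \right)} = \frac{1 + C}{16} = \left(1 + C\right) \frac{1}{16} = \frac{1}{16} + \frac{C}{16}$)
$- x{\left(1 - 16,\frac{d{\left(2 \right)}}{23} \right)} = - (\frac{1}{16} + \frac{1 - 16}{16}) = - (\frac{1}{16} + \frac{1}{16} \left(-15\right)) = - (\frac{1}{16} - \frac{15}{16}) = \left(-1\right) \left(- \frac{7}{8}\right) = \frac{7}{8}$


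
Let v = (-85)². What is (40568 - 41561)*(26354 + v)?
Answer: -33343947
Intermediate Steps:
v = 7225
(40568 - 41561)*(26354 + v) = (40568 - 41561)*(26354 + 7225) = -993*33579 = -33343947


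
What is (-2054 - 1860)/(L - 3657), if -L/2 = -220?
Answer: 3914/3217 ≈ 1.2167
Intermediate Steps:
L = 440 (L = -2*(-220) = 440)
(-2054 - 1860)/(L - 3657) = (-2054 - 1860)/(440 - 3657) = -3914/(-3217) = -3914*(-1/3217) = 3914/3217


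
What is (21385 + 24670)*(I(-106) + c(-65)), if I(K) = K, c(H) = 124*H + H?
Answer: -379078705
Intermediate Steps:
c(H) = 125*H
(21385 + 24670)*(I(-106) + c(-65)) = (21385 + 24670)*(-106 + 125*(-65)) = 46055*(-106 - 8125) = 46055*(-8231) = -379078705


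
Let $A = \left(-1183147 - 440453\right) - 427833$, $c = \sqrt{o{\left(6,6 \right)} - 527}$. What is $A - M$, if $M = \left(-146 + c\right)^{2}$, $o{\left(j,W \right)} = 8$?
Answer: $-2072230 + 292 i \sqrt{519} \approx -2.0722 \cdot 10^{6} + 6652.2 i$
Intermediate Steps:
$c = i \sqrt{519}$ ($c = \sqrt{8 - 527} = \sqrt{-519} = i \sqrt{519} \approx 22.782 i$)
$A = -2051433$ ($A = -1623600 - 427833 = -2051433$)
$M = \left(-146 + i \sqrt{519}\right)^{2} \approx 20797.0 - 6652.2 i$
$A - M = -2051433 - \left(146 - i \sqrt{519}\right)^{2}$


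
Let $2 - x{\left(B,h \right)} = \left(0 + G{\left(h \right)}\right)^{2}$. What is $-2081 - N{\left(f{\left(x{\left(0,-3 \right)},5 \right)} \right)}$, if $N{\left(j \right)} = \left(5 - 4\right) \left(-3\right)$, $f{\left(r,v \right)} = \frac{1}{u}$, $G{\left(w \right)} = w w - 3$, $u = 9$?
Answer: $-2078$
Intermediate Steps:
$G{\left(w \right)} = -3 + w^{2}$ ($G{\left(w \right)} = w^{2} - 3 = -3 + w^{2}$)
$x{\left(B,h \right)} = 2 - \left(-3 + h^{2}\right)^{2}$ ($x{\left(B,h \right)} = 2 - \left(0 + \left(-3 + h^{2}\right)\right)^{2} = 2 - \left(-3 + h^{2}\right)^{2}$)
$f{\left(r,v \right)} = \frac{1}{9}$
$N{\left(j \right)} = -3$ ($N{\left(j \right)} = 1 \left(-3\right) = -3$)
$-2081 - N{\left(f{\left(x{\left(0,-3 \right)},5 \right)} \right)} = -2081 - -3 = -2081 + 3 = -2078$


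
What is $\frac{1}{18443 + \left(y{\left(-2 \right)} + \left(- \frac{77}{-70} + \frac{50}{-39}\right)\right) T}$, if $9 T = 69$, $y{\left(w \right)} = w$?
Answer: $\frac{1170}{21558737} \approx 5.427 \cdot 10^{-5}$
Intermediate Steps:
$T = \frac{23}{3}$ ($T = \frac{1}{9} \cdot 69 = \frac{23}{3} \approx 7.6667$)
$\frac{1}{18443 + \left(y{\left(-2 \right)} + \left(- \frac{77}{-70} + \frac{50}{-39}\right)\right) T} = \frac{1}{18443 + \left(-2 + \left(- \frac{77}{-70} + \frac{50}{-39}\right)\right) \frac{23}{3}} = \frac{1}{18443 + \left(-2 + \left(\left(-77\right) \left(- \frac{1}{70}\right) + 50 \left(- \frac{1}{39}\right)\right)\right) \frac{23}{3}} = \frac{1}{18443 + \left(-2 + \left(\frac{11}{10} - \frac{50}{39}\right)\right) \frac{23}{3}} = \frac{1}{18443 + \left(-2 - \frac{71}{390}\right) \frac{23}{3}} = \frac{1}{18443 - \frac{19573}{1170}} = \frac{1}{\frac{21558737}{1170}} = \frac{1170}{21558737}$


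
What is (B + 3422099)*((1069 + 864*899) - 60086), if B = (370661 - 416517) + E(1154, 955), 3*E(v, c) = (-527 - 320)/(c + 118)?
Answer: 7800260072431030/3219 ≈ 2.4232e+12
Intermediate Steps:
E(v, c) = -847/(3*(118 + c)) (E(v, c) = ((-527 - 320)/(c + 118))/3 = (-847/(118 + c))/3 = -847/(3*(118 + c)))
B = -147611311/3219 (B = (370661 - 416517) - 847/(354 + 3*955) = -45856 - 847/(354 + 2865) = -45856 - 847/3219 = -147611311/3219 ≈ -45856.)
(B + 3422099)*((1069 + 864*899) - 60086) = (-147611311/3219 + 3422099)*((1069 + 864*899) - 60086) = 10868125370*((1069 + 776736) - 60086)/3219 = 10868125370*(777805 - 60086)/3219 = (10868125370/3219)*717719 = 7800260072431030/3219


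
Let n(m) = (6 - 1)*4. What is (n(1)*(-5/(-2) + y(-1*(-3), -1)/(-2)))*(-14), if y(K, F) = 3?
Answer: -280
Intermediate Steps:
n(m) = 20 (n(m) = 5*4 = 20)
(n(1)*(-5/(-2) + y(-1*(-3), -1)/(-2)))*(-14) = (20*(-5/(-2) + 3/(-2)))*(-14) = (20*(-5*(-1/2) + 3*(-1/2)))*(-14) = (20*(5/2 - 3/2))*(-14) = (20*1)*(-14) = 20*(-14) = -280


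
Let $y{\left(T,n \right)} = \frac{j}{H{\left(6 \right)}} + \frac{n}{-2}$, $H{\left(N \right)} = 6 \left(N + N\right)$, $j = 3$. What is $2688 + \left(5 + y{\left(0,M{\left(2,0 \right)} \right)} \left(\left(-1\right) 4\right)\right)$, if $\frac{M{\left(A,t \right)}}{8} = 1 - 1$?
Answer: $\frac{16157}{6} \approx 2692.8$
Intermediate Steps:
$M{\left(A,t \right)} = 0$ ($M{\left(A,t \right)} = 8 \left(1 - 1\right) = 8 \cdot 0 = 0$)
$H{\left(N \right)} = 12 N$ ($H{\left(N \right)} = 6 \cdot 2 N = 12 N$)
$y{\left(T,n \right)} = \frac{1}{24} - \frac{n}{2}$ ($y{\left(T,n \right)} = \frac{3}{12 \cdot 6} + \frac{n}{-2} = \frac{3}{72} + n \left(- \frac{1}{2}\right) = 3 \cdot \frac{1}{72} - \frac{n}{2} = \frac{1}{24} - \frac{n}{2}$)
$2688 + \left(5 + y{\left(0,M{\left(2,0 \right)} \right)} \left(\left(-1\right) 4\right)\right) = 2688 + \left(5 + \left(\frac{1}{24} - 0\right) \left(\left(-1\right) 4\right)\right) = 2688 + \left(5 + \left(\frac{1}{24} + 0\right) \left(-4\right)\right) = 2688 + \left(5 + \frac{1}{24} \left(-4\right)\right) = 2688 + \left(5 - \frac{1}{6}\right) = 2688 + \frac{29}{6} = \frac{16157}{6}$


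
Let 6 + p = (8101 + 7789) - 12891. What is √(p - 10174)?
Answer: I*√7181 ≈ 84.741*I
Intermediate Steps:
p = 2993 (p = -6 + ((8101 + 7789) - 12891) = -6 + (15890 - 12891) = -6 + 2999 = 2993)
√(p - 10174) = √(2993 - 10174) = √(-7181) = I*√7181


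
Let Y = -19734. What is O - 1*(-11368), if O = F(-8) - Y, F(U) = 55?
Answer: 31157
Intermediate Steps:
O = 19789 (O = 55 - 1*(-19734) = 55 + 19734 = 19789)
O - 1*(-11368) = 19789 - 1*(-11368) = 19789 + 11368 = 31157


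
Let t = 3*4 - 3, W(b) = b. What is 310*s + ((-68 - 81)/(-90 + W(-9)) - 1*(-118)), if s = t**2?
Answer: 2497721/99 ≈ 25230.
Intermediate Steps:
t = 9 (t = 12 - 3 = 9)
s = 81 (s = 9**2 = 81)
310*s + ((-68 - 81)/(-90 + W(-9)) - 1*(-118)) = 310*81 + ((-68 - 81)/(-90 - 9) - 1*(-118)) = 25110 + (-149/(-99) + 118) = 25110 + (-149*(-1/99) + 118) = 25110 + (149/99 + 118) = 25110 + 11831/99 = 2497721/99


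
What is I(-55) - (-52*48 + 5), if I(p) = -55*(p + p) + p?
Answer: 8486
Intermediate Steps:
I(p) = -109*p (I(p) = -110*p + p = -109*p)
I(-55) - (-52*48 + 5) = -109*(-55) - (-52*48 + 5) = 5995 - (-2496 + 5) = 5995 - 1*(-2491) = 5995 + 2491 = 8486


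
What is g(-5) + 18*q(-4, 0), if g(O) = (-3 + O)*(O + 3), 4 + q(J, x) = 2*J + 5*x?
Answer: -200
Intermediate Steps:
q(J, x) = -4 + 2*J + 5*x (q(J, x) = -4 + (2*J + 5*x) = -4 + 2*J + 5*x)
g(O) = (-3 + O)*(3 + O)
g(-5) + 18*q(-4, 0) = (-9 + (-5)²) + 18*(-4 + 2*(-4) + 5*0) = (-9 + 25) + 18*(-4 - 8 + 0) = 16 + 18*(-12) = 16 - 216 = -200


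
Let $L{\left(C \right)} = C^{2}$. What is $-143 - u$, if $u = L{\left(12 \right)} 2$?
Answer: $-431$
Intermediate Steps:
$u = 288$ ($u = 12^{2} \cdot 2 = 144 \cdot 2 = 288$)
$-143 - u = -143 - 288 = -431$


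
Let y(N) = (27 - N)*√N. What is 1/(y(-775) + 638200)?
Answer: 6382/4077977231 - 401*I*√31/40779772310 ≈ 1.565e-6 - 5.475e-8*I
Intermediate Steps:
y(N) = √N*(27 - N)
1/(y(-775) + 638200) = 1/(√(-775)*(27 - 1*(-775)) + 638200) = 1/((5*I*√31)*(27 + 775) + 638200) = 1/((5*I*√31)*802 + 638200) = 1/(4010*I*√31 + 638200) = 1/(638200 + 4010*I*√31)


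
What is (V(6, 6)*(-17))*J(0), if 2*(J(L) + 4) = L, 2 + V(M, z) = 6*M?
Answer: 2312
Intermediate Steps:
V(M, z) = -2 + 6*M
J(L) = -4 + L/2
(V(6, 6)*(-17))*J(0) = ((-2 + 6*6)*(-17))*(-4 + (½)*0) = ((-2 + 36)*(-17))*(-4 + 0) = (34*(-17))*(-4) = -578*(-4) = 2312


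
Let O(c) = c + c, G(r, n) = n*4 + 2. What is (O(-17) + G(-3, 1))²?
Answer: 784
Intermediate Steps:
G(r, n) = 2 + 4*n (G(r, n) = 4*n + 2 = 2 + 4*n)
O(c) = 2*c
(O(-17) + G(-3, 1))² = (2*(-17) + (2 + 4*1))² = (-34 + (2 + 4))² = (-34 + 6)² = (-28)² = 784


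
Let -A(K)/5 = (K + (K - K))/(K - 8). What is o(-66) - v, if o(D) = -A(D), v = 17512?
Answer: -647779/37 ≈ -17508.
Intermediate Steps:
A(K) = -5*K/(-8 + K) (A(K) = -5*(K + (K - K))/(K - 8) = -5*(K + 0)/(-8 + K) = -5*K/(-8 + K))
o(D) = 5*D/(-8 + D) (o(D) = -(-5)*D/(-8 + D) = 5*D/(-8 + D))
o(-66) - v = 5*(-66)/(-8 - 66) - 1*17512 = 5*(-66)/(-74) - 17512 = 5*(-66)*(-1/74) - 17512 = 165/37 - 17512 = -647779/37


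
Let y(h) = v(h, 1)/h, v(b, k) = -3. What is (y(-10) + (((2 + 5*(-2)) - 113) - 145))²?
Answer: 7059649/100 ≈ 70597.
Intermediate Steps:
y(h) = -3/h
(y(-10) + (((2 + 5*(-2)) - 113) - 145))² = (-3/(-10) + (((2 + 5*(-2)) - 113) - 145))² = (-3*(-⅒) + (((2 - 10) - 113) - 145))² = (3/10 + ((-8 - 113) - 145))² = (3/10 + (-121 - 145))² = (3/10 - 266)² = (-2657/10)² = 7059649/100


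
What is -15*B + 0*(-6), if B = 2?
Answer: -30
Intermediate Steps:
-15*B + 0*(-6) = -15*2 + 0*(-6) = -30 + 0 = -30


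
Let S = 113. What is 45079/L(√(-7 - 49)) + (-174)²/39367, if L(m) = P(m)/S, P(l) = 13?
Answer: 200533017797/511771 ≈ 3.9184e+5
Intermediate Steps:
L(m) = 13/113
45079/L(√(-7 - 49)) + (-174)²/39367 = 45079/(13/113) + (-174)²/39367 = 45079*(113/13) + 30276*(1/39367) = 5093927/13 + 30276/39367 = 200533017797/511771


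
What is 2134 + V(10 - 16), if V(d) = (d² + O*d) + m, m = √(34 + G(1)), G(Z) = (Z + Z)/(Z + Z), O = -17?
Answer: 2272 + √35 ≈ 2277.9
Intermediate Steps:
G(Z) = 1 (G(Z) = (2*Z)/((2*Z)) = (2*Z)*(1/(2*Z)) = 1)
m = √35 (m = √(34 + 1) = √35 ≈ 5.9161)
V(d) = √35 + d² - 17*d (V(d) = (d² - 17*d) + √35 = √35 + d² - 17*d)
2134 + V(10 - 16) = 2134 + (√35 + (10 - 16)² - 17*(10 - 16)) = 2134 + (√35 + (-6)² - 17*(-6)) = 2134 + (√35 + 36 + 102) = 2134 + (138 + √35) = 2272 + √35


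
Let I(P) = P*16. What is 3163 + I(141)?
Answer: 5419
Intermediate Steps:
I(P) = 16*P
3163 + I(141) = 3163 + 16*141 = 3163 + 2256 = 5419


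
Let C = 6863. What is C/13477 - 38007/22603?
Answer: -357095950/304620631 ≈ -1.1723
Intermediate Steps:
C/13477 - 38007/22603 = 6863/13477 - 38007/22603 = -357095950/304620631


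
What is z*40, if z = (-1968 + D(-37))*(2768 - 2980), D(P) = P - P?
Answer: 16688640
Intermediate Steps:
D(P) = 0
z = 417216 (z = (-1968 + 0)*(2768 - 2980) = -1968*(-212) = 417216)
z*40 = 417216*40 = 16688640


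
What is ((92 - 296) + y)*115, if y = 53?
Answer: -17365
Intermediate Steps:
((92 - 296) + y)*115 = ((92 - 296) + 53)*115 = (-204 + 53)*115 = -151*115 = -17365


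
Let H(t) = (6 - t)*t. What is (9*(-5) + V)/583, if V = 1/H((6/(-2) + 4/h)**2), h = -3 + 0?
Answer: -874656/11330605 ≈ -0.077194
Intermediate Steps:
h = -3
H(t) = t*(6 - t)
V = -81/19435 (V = 1/((6/(-2) + 4/(-3))**2*(6 - (6/(-2) + 4/(-3))**2)) = 1/((6*(-1/2) + 4*(-1/3))**2*(6 - (6*(-1/2) + 4*(-1/3))**2)) = 1/((-3 - 4/3)**2*(6 - (-3 - 4/3)**2)) = 1/((-13/3)**2*(6 - (-13/3)**2)) = 1/(169*(6 - 1*169/9)/9) = 1/(169*(6 - 169/9)/9) = 1/((169/9)*(-115/9)) = 1/(-19435/81) = -81/19435 ≈ -0.0041677)
(9*(-5) + V)/583 = (9*(-5) - 81/19435)/583 = (-45 - 81/19435)*(1/583) = -874656/19435*1/583 = -874656/11330605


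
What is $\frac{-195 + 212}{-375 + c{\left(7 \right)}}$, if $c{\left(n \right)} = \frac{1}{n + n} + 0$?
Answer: $- \frac{238}{5249} \approx -0.045342$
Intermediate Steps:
$c{\left(n \right)} = \frac{1}{2 n}$ ($c{\left(n \right)} = \frac{1}{2 n} + 0 = \frac{1}{2 n}$)
$\frac{-195 + 212}{-375 + c{\left(7 \right)}} = \frac{-195 + 212}{-375 + \frac{1}{2 \cdot 7}} = \frac{17}{-375 + \frac{1}{2} \cdot \frac{1}{7}} = \frac{17}{-375 + \frac{1}{14}} = \frac{17}{- \frac{5249}{14}} = 17 \left(- \frac{14}{5249}\right) = - \frac{238}{5249}$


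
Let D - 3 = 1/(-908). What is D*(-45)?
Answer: -122535/908 ≈ -134.95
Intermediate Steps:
D = 2723/908 (D = 3 + 1/(-908) = 3 - 1/908 = 2723/908 ≈ 2.9989)
D*(-45) = (2723/908)*(-45) = -122535/908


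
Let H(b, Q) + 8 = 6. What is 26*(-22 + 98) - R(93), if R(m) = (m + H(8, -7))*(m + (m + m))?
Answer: -23413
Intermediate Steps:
H(b, Q) = -2 (H(b, Q) = -8 + 6 = -2)
R(m) = 3*m*(-2 + m) (R(m) = (m - 2)*(m + (m + m)) = (-2 + m)*(m + 2*m) = (-2 + m)*(3*m) = 3*m*(-2 + m))
26*(-22 + 98) - R(93) = 26*(-22 + 98) - 3*93*(-2 + 93) = 26*76 - 3*93*91 = 1976 - 1*25389 = 1976 - 25389 = -23413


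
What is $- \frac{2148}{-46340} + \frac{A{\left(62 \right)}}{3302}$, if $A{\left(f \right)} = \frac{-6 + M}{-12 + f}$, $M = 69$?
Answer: $\frac{17877711}{382536700} \approx 0.046735$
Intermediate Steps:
$A{\left(f \right)} = \frac{63}{-12 + f}$ ($A{\left(f \right)} = \frac{-6 + 69}{-12 + f} = \frac{63}{-12 + f}$)
$- \frac{2148}{-46340} + \frac{A{\left(62 \right)}}{3302} = - \frac{2148}{-46340} + \frac{63 \frac{1}{-12 + 62}}{3302} = \left(-2148\right) \left(- \frac{1}{46340}\right) + \frac{63}{50} \cdot \frac{1}{3302} = \frac{537}{11585} + 63 \cdot \frac{1}{50} \cdot \frac{1}{3302} = \frac{537}{11585} + \frac{63}{50} \cdot \frac{1}{3302} = \frac{537}{11585} + \frac{63}{165100} = \frac{17877711}{382536700}$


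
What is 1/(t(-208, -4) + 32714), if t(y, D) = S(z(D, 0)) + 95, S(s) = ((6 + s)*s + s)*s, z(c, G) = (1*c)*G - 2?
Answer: 1/32829 ≈ 3.0461e-5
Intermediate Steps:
z(c, G) = -2 + G*c (z(c, G) = c*G - 2 = G*c - 2 = -2 + G*c)
S(s) = s*(s + s*(6 + s)) (S(s) = (s*(6 + s) + s)*s = (s + s*(6 + s))*s = s*(s + s*(6 + s)))
t(y, D) = 115 (t(y, D) = (-2 + 0*D)²*(7 + (-2 + 0*D)) + 95 = (-2 + 0)²*(7 + (-2 + 0)) + 95 = (-2)²*(7 - 2) + 95 = 4*5 + 95 = 20 + 95 = 115)
1/(t(-208, -4) + 32714) = 1/(115 + 32714) = 1/32829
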